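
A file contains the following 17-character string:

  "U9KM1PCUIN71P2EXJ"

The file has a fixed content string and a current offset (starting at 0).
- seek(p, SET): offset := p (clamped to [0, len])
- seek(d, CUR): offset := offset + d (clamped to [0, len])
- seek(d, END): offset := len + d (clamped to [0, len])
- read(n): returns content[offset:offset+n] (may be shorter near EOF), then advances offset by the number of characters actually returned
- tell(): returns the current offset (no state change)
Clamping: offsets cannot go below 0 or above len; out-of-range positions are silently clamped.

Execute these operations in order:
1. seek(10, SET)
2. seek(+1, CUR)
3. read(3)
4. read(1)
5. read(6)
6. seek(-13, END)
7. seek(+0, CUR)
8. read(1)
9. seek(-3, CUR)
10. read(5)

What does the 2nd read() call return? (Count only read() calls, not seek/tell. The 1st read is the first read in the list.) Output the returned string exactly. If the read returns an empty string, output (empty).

After 1 (seek(10, SET)): offset=10
After 2 (seek(+1, CUR)): offset=11
After 3 (read(3)): returned '1P2', offset=14
After 4 (read(1)): returned 'E', offset=15
After 5 (read(6)): returned 'XJ', offset=17
After 6 (seek(-13, END)): offset=4
After 7 (seek(+0, CUR)): offset=4
After 8 (read(1)): returned '1', offset=5
After 9 (seek(-3, CUR)): offset=2
After 10 (read(5)): returned 'KM1PC', offset=7

Answer: E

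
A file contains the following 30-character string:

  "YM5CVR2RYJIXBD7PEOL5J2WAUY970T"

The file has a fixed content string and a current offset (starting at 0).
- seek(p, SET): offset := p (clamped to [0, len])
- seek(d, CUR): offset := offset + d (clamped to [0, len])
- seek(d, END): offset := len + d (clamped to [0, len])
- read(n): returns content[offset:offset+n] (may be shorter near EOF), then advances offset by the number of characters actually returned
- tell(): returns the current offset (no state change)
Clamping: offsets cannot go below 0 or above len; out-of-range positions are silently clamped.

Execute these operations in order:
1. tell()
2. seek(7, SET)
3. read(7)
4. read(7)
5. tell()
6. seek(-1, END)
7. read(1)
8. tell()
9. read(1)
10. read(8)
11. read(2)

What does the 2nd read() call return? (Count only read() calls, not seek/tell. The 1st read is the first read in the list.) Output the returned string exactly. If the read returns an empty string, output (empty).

After 1 (tell()): offset=0
After 2 (seek(7, SET)): offset=7
After 3 (read(7)): returned 'RYJIXBD', offset=14
After 4 (read(7)): returned '7PEOL5J', offset=21
After 5 (tell()): offset=21
After 6 (seek(-1, END)): offset=29
After 7 (read(1)): returned 'T', offset=30
After 8 (tell()): offset=30
After 9 (read(1)): returned '', offset=30
After 10 (read(8)): returned '', offset=30
After 11 (read(2)): returned '', offset=30

Answer: 7PEOL5J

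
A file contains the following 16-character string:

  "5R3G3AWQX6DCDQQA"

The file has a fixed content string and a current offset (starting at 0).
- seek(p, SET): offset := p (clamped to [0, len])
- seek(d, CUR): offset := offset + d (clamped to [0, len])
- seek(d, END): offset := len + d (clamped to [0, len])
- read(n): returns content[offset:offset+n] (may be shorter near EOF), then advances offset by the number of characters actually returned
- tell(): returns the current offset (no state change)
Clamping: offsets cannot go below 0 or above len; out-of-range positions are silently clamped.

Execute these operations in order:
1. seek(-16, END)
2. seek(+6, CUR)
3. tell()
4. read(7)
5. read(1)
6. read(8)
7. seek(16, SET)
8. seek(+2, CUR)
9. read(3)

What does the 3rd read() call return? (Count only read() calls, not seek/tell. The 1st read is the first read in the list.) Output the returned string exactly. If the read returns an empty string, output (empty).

After 1 (seek(-16, END)): offset=0
After 2 (seek(+6, CUR)): offset=6
After 3 (tell()): offset=6
After 4 (read(7)): returned 'WQX6DCD', offset=13
After 5 (read(1)): returned 'Q', offset=14
After 6 (read(8)): returned 'QA', offset=16
After 7 (seek(16, SET)): offset=16
After 8 (seek(+2, CUR)): offset=16
After 9 (read(3)): returned '', offset=16

Answer: QA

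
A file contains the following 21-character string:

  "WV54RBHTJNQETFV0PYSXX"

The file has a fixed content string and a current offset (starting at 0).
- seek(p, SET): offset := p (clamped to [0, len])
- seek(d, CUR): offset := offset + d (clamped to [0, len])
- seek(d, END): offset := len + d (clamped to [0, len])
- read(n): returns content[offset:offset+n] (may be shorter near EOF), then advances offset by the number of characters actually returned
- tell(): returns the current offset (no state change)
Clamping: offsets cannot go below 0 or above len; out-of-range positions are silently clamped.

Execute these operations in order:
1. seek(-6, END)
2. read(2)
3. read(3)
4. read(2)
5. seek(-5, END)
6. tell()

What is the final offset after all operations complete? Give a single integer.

Answer: 16

Derivation:
After 1 (seek(-6, END)): offset=15
After 2 (read(2)): returned '0P', offset=17
After 3 (read(3)): returned 'YSX', offset=20
After 4 (read(2)): returned 'X', offset=21
After 5 (seek(-5, END)): offset=16
After 6 (tell()): offset=16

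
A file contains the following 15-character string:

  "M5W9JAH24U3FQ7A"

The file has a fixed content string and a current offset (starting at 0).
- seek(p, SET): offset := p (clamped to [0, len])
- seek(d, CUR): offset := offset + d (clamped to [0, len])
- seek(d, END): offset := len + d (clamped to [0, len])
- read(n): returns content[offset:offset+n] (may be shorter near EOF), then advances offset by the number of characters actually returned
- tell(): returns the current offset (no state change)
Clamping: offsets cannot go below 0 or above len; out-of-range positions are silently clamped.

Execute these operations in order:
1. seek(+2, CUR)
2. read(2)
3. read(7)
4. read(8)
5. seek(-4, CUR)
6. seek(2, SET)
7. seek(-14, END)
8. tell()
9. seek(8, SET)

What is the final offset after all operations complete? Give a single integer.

Answer: 8

Derivation:
After 1 (seek(+2, CUR)): offset=2
After 2 (read(2)): returned 'W9', offset=4
After 3 (read(7)): returned 'JAH24U3', offset=11
After 4 (read(8)): returned 'FQ7A', offset=15
After 5 (seek(-4, CUR)): offset=11
After 6 (seek(2, SET)): offset=2
After 7 (seek(-14, END)): offset=1
After 8 (tell()): offset=1
After 9 (seek(8, SET)): offset=8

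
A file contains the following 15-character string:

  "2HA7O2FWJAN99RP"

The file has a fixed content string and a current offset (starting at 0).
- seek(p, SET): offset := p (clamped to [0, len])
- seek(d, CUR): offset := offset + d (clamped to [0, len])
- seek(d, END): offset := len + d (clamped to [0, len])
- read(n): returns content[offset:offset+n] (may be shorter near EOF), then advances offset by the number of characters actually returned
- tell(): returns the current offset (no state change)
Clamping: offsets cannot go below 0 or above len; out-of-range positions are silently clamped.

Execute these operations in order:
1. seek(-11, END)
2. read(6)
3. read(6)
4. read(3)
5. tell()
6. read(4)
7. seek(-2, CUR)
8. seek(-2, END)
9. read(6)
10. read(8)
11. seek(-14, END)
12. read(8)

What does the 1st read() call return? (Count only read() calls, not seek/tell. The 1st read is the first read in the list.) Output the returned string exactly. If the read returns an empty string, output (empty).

After 1 (seek(-11, END)): offset=4
After 2 (read(6)): returned 'O2FWJA', offset=10
After 3 (read(6)): returned 'N99RP', offset=15
After 4 (read(3)): returned '', offset=15
After 5 (tell()): offset=15
After 6 (read(4)): returned '', offset=15
After 7 (seek(-2, CUR)): offset=13
After 8 (seek(-2, END)): offset=13
After 9 (read(6)): returned 'RP', offset=15
After 10 (read(8)): returned '', offset=15
After 11 (seek(-14, END)): offset=1
After 12 (read(8)): returned 'HA7O2FWJ', offset=9

Answer: O2FWJA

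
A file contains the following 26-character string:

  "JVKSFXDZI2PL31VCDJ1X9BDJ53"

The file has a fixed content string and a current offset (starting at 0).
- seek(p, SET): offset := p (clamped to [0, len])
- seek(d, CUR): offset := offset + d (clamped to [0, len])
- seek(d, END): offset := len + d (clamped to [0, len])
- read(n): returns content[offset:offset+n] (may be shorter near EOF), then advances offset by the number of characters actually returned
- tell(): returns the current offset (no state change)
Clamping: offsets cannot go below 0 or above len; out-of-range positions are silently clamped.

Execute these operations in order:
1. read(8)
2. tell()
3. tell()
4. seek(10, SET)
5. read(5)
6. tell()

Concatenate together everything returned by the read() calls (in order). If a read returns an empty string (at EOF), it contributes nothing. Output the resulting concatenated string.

Answer: JVKSFXDZPL31V

Derivation:
After 1 (read(8)): returned 'JVKSFXDZ', offset=8
After 2 (tell()): offset=8
After 3 (tell()): offset=8
After 4 (seek(10, SET)): offset=10
After 5 (read(5)): returned 'PL31V', offset=15
After 6 (tell()): offset=15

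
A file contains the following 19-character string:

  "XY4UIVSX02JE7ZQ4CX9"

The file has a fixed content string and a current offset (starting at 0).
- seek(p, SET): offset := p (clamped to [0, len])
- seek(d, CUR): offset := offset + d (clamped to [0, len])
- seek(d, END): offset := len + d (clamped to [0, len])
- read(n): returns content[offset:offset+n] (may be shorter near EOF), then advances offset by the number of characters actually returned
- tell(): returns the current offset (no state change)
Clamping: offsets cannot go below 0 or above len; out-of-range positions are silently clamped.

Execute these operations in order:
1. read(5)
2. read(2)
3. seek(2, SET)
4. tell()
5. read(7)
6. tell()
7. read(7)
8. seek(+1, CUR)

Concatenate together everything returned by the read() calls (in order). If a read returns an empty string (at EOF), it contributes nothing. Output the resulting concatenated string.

Answer: XY4UIVS4UIVSX02JE7ZQ4

Derivation:
After 1 (read(5)): returned 'XY4UI', offset=5
After 2 (read(2)): returned 'VS', offset=7
After 3 (seek(2, SET)): offset=2
After 4 (tell()): offset=2
After 5 (read(7)): returned '4UIVSX0', offset=9
After 6 (tell()): offset=9
After 7 (read(7)): returned '2JE7ZQ4', offset=16
After 8 (seek(+1, CUR)): offset=17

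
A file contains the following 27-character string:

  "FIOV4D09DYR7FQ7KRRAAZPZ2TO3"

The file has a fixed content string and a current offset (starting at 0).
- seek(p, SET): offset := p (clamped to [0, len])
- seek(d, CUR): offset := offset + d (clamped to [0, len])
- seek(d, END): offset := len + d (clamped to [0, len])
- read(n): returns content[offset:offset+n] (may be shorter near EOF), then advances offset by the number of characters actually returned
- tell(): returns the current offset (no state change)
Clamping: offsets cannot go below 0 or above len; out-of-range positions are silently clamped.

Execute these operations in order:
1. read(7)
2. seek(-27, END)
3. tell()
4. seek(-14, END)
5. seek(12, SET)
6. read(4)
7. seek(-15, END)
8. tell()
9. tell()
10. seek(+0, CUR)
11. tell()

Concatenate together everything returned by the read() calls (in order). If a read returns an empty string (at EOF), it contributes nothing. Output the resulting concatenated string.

Answer: FIOV4D0FQ7K

Derivation:
After 1 (read(7)): returned 'FIOV4D0', offset=7
After 2 (seek(-27, END)): offset=0
After 3 (tell()): offset=0
After 4 (seek(-14, END)): offset=13
After 5 (seek(12, SET)): offset=12
After 6 (read(4)): returned 'FQ7K', offset=16
After 7 (seek(-15, END)): offset=12
After 8 (tell()): offset=12
After 9 (tell()): offset=12
After 10 (seek(+0, CUR)): offset=12
After 11 (tell()): offset=12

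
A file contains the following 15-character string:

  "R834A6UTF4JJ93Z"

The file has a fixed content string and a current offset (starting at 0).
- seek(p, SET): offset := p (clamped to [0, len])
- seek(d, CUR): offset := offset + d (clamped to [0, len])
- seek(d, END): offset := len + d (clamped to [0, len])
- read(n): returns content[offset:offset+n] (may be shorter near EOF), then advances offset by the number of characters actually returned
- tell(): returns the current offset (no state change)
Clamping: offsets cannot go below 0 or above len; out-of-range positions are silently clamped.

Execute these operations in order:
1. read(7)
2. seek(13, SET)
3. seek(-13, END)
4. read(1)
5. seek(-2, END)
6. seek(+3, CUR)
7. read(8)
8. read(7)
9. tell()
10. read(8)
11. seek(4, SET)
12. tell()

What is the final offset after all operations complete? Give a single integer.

Answer: 4

Derivation:
After 1 (read(7)): returned 'R834A6U', offset=7
After 2 (seek(13, SET)): offset=13
After 3 (seek(-13, END)): offset=2
After 4 (read(1)): returned '3', offset=3
After 5 (seek(-2, END)): offset=13
After 6 (seek(+3, CUR)): offset=15
After 7 (read(8)): returned '', offset=15
After 8 (read(7)): returned '', offset=15
After 9 (tell()): offset=15
After 10 (read(8)): returned '', offset=15
After 11 (seek(4, SET)): offset=4
After 12 (tell()): offset=4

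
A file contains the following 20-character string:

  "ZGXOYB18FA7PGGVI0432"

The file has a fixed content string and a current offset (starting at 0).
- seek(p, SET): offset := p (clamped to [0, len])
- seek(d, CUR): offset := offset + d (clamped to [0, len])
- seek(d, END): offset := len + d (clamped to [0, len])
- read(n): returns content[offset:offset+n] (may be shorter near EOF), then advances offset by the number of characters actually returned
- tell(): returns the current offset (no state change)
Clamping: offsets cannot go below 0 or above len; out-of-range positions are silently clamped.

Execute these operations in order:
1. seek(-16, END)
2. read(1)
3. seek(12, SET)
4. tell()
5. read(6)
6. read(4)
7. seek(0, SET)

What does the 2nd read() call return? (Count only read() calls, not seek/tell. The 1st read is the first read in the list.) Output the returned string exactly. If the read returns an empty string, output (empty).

Answer: GGVI04

Derivation:
After 1 (seek(-16, END)): offset=4
After 2 (read(1)): returned 'Y', offset=5
After 3 (seek(12, SET)): offset=12
After 4 (tell()): offset=12
After 5 (read(6)): returned 'GGVI04', offset=18
After 6 (read(4)): returned '32', offset=20
After 7 (seek(0, SET)): offset=0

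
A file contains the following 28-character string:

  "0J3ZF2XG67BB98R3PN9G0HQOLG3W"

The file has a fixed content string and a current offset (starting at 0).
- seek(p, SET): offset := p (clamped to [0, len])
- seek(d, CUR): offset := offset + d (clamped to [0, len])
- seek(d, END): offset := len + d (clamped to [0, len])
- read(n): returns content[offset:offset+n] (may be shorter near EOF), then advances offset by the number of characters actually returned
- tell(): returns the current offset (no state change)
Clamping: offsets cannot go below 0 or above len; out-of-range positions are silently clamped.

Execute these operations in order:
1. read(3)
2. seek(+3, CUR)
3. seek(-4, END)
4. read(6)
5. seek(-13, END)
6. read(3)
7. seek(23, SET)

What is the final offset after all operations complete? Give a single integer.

Answer: 23

Derivation:
After 1 (read(3)): returned '0J3', offset=3
After 2 (seek(+3, CUR)): offset=6
After 3 (seek(-4, END)): offset=24
After 4 (read(6)): returned 'LG3W', offset=28
After 5 (seek(-13, END)): offset=15
After 6 (read(3)): returned '3PN', offset=18
After 7 (seek(23, SET)): offset=23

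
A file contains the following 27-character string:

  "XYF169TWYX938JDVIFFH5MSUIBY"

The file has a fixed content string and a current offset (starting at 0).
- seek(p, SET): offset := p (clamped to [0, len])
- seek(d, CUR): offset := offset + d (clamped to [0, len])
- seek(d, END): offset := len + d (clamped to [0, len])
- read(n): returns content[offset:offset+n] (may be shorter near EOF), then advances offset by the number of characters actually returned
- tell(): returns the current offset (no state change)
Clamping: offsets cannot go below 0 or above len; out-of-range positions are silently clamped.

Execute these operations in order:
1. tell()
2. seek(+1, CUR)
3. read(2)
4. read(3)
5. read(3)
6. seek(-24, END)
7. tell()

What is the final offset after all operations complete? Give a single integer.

After 1 (tell()): offset=0
After 2 (seek(+1, CUR)): offset=1
After 3 (read(2)): returned 'YF', offset=3
After 4 (read(3)): returned '169', offset=6
After 5 (read(3)): returned 'TWY', offset=9
After 6 (seek(-24, END)): offset=3
After 7 (tell()): offset=3

Answer: 3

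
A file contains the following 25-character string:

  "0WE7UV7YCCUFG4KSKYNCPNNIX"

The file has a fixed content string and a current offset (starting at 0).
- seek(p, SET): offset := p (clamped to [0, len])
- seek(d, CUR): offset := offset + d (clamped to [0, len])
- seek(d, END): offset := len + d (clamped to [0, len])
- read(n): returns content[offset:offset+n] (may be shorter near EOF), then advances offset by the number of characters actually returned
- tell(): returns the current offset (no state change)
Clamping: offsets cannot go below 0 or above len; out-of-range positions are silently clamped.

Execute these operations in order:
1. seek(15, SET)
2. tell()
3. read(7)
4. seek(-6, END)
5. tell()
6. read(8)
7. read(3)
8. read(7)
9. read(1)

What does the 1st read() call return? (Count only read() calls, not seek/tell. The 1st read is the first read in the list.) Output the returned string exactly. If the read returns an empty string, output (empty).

After 1 (seek(15, SET)): offset=15
After 2 (tell()): offset=15
After 3 (read(7)): returned 'SKYNCPN', offset=22
After 4 (seek(-6, END)): offset=19
After 5 (tell()): offset=19
After 6 (read(8)): returned 'CPNNIX', offset=25
After 7 (read(3)): returned '', offset=25
After 8 (read(7)): returned '', offset=25
After 9 (read(1)): returned '', offset=25

Answer: SKYNCPN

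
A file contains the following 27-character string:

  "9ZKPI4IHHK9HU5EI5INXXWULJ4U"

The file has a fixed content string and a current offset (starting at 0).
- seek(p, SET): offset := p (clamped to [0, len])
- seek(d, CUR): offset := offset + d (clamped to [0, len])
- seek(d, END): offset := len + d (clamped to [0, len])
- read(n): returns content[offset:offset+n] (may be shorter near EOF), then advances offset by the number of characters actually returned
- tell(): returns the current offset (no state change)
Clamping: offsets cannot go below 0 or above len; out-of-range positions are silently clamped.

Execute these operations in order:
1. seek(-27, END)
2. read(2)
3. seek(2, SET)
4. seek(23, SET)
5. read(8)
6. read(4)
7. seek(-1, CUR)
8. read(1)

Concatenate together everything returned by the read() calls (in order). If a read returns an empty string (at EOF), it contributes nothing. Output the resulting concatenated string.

Answer: 9ZLJ4UU

Derivation:
After 1 (seek(-27, END)): offset=0
After 2 (read(2)): returned '9Z', offset=2
After 3 (seek(2, SET)): offset=2
After 4 (seek(23, SET)): offset=23
After 5 (read(8)): returned 'LJ4U', offset=27
After 6 (read(4)): returned '', offset=27
After 7 (seek(-1, CUR)): offset=26
After 8 (read(1)): returned 'U', offset=27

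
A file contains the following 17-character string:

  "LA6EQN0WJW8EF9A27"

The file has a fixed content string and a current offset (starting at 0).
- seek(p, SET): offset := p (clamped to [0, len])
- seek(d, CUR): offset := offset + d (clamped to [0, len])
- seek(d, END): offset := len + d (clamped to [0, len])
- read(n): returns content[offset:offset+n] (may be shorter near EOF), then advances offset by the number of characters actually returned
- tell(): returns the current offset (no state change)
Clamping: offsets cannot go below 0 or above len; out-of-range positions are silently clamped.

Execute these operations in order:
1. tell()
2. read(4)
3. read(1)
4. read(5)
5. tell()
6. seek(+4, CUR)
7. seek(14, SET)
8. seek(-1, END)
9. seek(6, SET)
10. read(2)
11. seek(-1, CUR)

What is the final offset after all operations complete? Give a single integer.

Answer: 7

Derivation:
After 1 (tell()): offset=0
After 2 (read(4)): returned 'LA6E', offset=4
After 3 (read(1)): returned 'Q', offset=5
After 4 (read(5)): returned 'N0WJW', offset=10
After 5 (tell()): offset=10
After 6 (seek(+4, CUR)): offset=14
After 7 (seek(14, SET)): offset=14
After 8 (seek(-1, END)): offset=16
After 9 (seek(6, SET)): offset=6
After 10 (read(2)): returned '0W', offset=8
After 11 (seek(-1, CUR)): offset=7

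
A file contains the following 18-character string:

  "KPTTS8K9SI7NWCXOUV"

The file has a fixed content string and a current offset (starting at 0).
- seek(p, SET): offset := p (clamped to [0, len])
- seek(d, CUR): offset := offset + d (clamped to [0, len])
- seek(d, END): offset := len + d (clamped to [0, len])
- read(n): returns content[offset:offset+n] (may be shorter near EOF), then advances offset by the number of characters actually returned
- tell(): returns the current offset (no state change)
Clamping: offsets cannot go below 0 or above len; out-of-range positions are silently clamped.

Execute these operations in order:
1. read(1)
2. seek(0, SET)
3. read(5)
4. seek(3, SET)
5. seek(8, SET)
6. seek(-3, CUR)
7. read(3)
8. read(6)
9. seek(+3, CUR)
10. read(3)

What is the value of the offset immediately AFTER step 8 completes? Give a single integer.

After 1 (read(1)): returned 'K', offset=1
After 2 (seek(0, SET)): offset=0
After 3 (read(5)): returned 'KPTTS', offset=5
After 4 (seek(3, SET)): offset=3
After 5 (seek(8, SET)): offset=8
After 6 (seek(-3, CUR)): offset=5
After 7 (read(3)): returned '8K9', offset=8
After 8 (read(6)): returned 'SI7NWC', offset=14

Answer: 14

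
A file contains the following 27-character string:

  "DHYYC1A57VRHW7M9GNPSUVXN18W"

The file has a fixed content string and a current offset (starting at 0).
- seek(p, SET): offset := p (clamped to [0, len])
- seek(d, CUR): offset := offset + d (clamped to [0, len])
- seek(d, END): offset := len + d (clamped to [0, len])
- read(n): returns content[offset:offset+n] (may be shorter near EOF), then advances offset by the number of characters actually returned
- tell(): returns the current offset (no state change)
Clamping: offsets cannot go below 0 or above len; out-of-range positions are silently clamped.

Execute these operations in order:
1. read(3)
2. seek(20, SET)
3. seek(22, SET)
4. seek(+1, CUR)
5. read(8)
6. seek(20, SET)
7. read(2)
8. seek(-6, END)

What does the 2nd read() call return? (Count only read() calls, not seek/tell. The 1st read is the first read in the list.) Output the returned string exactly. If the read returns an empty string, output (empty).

After 1 (read(3)): returned 'DHY', offset=3
After 2 (seek(20, SET)): offset=20
After 3 (seek(22, SET)): offset=22
After 4 (seek(+1, CUR)): offset=23
After 5 (read(8)): returned 'N18W', offset=27
After 6 (seek(20, SET)): offset=20
After 7 (read(2)): returned 'UV', offset=22
After 8 (seek(-6, END)): offset=21

Answer: N18W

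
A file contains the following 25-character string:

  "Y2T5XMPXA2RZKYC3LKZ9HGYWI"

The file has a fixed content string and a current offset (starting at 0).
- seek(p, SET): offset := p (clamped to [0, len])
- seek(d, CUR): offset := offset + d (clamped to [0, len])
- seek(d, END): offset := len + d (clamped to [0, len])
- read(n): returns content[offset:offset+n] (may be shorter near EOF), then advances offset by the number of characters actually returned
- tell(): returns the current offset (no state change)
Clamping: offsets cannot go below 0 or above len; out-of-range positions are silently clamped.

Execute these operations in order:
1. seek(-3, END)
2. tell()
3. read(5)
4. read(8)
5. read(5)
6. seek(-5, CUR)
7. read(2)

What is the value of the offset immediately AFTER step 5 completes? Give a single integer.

Answer: 25

Derivation:
After 1 (seek(-3, END)): offset=22
After 2 (tell()): offset=22
After 3 (read(5)): returned 'YWI', offset=25
After 4 (read(8)): returned '', offset=25
After 5 (read(5)): returned '', offset=25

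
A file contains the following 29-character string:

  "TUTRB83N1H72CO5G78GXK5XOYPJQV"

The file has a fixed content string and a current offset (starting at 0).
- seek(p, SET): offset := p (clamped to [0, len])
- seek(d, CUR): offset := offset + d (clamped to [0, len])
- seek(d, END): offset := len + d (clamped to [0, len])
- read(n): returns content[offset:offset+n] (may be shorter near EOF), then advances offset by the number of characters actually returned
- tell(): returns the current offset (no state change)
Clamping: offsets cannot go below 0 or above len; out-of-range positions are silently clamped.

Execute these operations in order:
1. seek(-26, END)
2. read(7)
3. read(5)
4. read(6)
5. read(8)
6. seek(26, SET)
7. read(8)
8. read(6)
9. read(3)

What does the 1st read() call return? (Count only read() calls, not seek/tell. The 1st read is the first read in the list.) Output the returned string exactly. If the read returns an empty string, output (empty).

Answer: RB83N1H

Derivation:
After 1 (seek(-26, END)): offset=3
After 2 (read(7)): returned 'RB83N1H', offset=10
After 3 (read(5)): returned '72CO5', offset=15
After 4 (read(6)): returned 'G78GXK', offset=21
After 5 (read(8)): returned '5XOYPJQV', offset=29
After 6 (seek(26, SET)): offset=26
After 7 (read(8)): returned 'JQV', offset=29
After 8 (read(6)): returned '', offset=29
After 9 (read(3)): returned '', offset=29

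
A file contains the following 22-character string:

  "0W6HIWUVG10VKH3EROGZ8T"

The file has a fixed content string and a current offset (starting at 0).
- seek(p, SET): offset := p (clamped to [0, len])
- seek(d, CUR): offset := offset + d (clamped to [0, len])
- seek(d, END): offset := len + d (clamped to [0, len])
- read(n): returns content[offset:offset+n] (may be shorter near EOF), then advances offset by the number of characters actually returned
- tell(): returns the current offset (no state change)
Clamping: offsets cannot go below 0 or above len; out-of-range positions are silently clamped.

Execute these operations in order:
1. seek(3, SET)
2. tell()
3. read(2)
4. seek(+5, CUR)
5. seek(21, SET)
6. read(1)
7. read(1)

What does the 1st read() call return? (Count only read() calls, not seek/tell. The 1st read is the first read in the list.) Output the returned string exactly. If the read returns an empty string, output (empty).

Answer: HI

Derivation:
After 1 (seek(3, SET)): offset=3
After 2 (tell()): offset=3
After 3 (read(2)): returned 'HI', offset=5
After 4 (seek(+5, CUR)): offset=10
After 5 (seek(21, SET)): offset=21
After 6 (read(1)): returned 'T', offset=22
After 7 (read(1)): returned '', offset=22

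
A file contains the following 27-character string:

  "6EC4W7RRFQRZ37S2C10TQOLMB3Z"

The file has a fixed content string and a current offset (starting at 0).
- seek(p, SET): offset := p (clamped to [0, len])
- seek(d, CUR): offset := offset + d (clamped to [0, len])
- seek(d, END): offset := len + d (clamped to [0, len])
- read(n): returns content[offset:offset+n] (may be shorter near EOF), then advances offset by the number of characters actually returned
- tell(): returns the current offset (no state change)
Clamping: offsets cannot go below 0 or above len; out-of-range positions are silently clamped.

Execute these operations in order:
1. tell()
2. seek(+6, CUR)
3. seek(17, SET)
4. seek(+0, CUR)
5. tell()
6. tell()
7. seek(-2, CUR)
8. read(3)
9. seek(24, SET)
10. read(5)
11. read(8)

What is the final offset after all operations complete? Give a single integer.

After 1 (tell()): offset=0
After 2 (seek(+6, CUR)): offset=6
After 3 (seek(17, SET)): offset=17
After 4 (seek(+0, CUR)): offset=17
After 5 (tell()): offset=17
After 6 (tell()): offset=17
After 7 (seek(-2, CUR)): offset=15
After 8 (read(3)): returned '2C1', offset=18
After 9 (seek(24, SET)): offset=24
After 10 (read(5)): returned 'B3Z', offset=27
After 11 (read(8)): returned '', offset=27

Answer: 27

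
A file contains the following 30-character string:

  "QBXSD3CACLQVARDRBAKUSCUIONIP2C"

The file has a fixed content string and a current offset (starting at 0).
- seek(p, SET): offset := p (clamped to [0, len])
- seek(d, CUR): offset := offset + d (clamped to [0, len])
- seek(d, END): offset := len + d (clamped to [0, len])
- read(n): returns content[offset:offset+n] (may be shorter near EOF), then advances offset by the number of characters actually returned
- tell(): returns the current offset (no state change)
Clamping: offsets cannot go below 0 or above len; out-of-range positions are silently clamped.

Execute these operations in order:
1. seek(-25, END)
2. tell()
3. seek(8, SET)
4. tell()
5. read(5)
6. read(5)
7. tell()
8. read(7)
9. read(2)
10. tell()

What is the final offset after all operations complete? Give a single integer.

After 1 (seek(-25, END)): offset=5
After 2 (tell()): offset=5
After 3 (seek(8, SET)): offset=8
After 4 (tell()): offset=8
After 5 (read(5)): returned 'CLQVA', offset=13
After 6 (read(5)): returned 'RDRBA', offset=18
After 7 (tell()): offset=18
After 8 (read(7)): returned 'KUSCUIO', offset=25
After 9 (read(2)): returned 'NI', offset=27
After 10 (tell()): offset=27

Answer: 27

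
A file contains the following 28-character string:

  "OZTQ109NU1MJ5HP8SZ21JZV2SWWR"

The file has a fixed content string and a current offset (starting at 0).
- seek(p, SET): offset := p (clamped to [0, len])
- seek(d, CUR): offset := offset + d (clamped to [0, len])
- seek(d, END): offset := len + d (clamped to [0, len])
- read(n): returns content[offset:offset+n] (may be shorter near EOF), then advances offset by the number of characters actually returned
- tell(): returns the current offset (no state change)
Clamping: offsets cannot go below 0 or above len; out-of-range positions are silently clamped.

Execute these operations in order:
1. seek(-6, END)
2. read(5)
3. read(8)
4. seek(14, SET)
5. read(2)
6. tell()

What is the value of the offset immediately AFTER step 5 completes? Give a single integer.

After 1 (seek(-6, END)): offset=22
After 2 (read(5)): returned 'V2SWW', offset=27
After 3 (read(8)): returned 'R', offset=28
After 4 (seek(14, SET)): offset=14
After 5 (read(2)): returned 'P8', offset=16

Answer: 16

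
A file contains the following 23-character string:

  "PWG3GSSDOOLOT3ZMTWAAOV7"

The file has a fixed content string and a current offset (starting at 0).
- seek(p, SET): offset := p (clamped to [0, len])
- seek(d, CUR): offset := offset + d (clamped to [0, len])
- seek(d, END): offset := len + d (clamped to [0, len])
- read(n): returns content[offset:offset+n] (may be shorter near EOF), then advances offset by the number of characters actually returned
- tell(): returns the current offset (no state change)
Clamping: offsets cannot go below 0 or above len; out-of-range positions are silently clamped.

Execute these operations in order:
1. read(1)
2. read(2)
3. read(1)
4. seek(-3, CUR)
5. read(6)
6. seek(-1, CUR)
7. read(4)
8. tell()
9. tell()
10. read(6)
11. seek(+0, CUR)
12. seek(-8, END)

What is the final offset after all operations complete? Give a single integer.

After 1 (read(1)): returned 'P', offset=1
After 2 (read(2)): returned 'WG', offset=3
After 3 (read(1)): returned '3', offset=4
After 4 (seek(-3, CUR)): offset=1
After 5 (read(6)): returned 'WG3GSS', offset=7
After 6 (seek(-1, CUR)): offset=6
After 7 (read(4)): returned 'SDOO', offset=10
After 8 (tell()): offset=10
After 9 (tell()): offset=10
After 10 (read(6)): returned 'LOT3ZM', offset=16
After 11 (seek(+0, CUR)): offset=16
After 12 (seek(-8, END)): offset=15

Answer: 15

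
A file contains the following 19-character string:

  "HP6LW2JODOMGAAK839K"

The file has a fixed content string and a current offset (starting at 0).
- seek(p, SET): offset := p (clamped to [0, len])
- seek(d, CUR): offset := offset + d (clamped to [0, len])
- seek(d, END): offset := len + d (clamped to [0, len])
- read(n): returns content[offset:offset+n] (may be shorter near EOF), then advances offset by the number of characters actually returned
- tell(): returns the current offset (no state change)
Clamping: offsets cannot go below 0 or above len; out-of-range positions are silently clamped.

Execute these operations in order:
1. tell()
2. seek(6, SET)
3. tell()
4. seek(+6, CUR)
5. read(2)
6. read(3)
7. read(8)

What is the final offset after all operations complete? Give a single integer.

After 1 (tell()): offset=0
After 2 (seek(6, SET)): offset=6
After 3 (tell()): offset=6
After 4 (seek(+6, CUR)): offset=12
After 5 (read(2)): returned 'AA', offset=14
After 6 (read(3)): returned 'K83', offset=17
After 7 (read(8)): returned '9K', offset=19

Answer: 19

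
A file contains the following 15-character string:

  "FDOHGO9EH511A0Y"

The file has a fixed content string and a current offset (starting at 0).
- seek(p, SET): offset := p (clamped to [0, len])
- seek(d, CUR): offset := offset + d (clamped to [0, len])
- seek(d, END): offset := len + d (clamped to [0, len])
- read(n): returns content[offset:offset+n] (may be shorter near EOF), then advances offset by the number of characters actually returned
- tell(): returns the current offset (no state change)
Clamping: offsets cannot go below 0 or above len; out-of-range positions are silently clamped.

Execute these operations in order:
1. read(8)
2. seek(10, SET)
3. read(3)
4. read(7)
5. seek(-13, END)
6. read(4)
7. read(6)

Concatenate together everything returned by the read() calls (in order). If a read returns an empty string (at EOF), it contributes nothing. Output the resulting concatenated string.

Answer: FDOHGO9E11A0YOHGO9EH511

Derivation:
After 1 (read(8)): returned 'FDOHGO9E', offset=8
After 2 (seek(10, SET)): offset=10
After 3 (read(3)): returned '11A', offset=13
After 4 (read(7)): returned '0Y', offset=15
After 5 (seek(-13, END)): offset=2
After 6 (read(4)): returned 'OHGO', offset=6
After 7 (read(6)): returned '9EH511', offset=12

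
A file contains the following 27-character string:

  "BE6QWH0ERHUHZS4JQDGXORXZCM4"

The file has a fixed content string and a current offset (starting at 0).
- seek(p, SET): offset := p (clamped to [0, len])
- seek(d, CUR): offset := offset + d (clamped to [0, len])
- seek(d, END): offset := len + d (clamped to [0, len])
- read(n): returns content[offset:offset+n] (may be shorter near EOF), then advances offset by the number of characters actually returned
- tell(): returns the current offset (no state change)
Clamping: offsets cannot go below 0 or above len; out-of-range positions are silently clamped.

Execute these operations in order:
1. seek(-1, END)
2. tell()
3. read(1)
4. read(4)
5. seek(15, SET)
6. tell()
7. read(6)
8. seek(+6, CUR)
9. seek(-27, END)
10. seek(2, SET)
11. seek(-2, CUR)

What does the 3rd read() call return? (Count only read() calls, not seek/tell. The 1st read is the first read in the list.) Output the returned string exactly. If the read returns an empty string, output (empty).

Answer: JQDGXO

Derivation:
After 1 (seek(-1, END)): offset=26
After 2 (tell()): offset=26
After 3 (read(1)): returned '4', offset=27
After 4 (read(4)): returned '', offset=27
After 5 (seek(15, SET)): offset=15
After 6 (tell()): offset=15
After 7 (read(6)): returned 'JQDGXO', offset=21
After 8 (seek(+6, CUR)): offset=27
After 9 (seek(-27, END)): offset=0
After 10 (seek(2, SET)): offset=2
After 11 (seek(-2, CUR)): offset=0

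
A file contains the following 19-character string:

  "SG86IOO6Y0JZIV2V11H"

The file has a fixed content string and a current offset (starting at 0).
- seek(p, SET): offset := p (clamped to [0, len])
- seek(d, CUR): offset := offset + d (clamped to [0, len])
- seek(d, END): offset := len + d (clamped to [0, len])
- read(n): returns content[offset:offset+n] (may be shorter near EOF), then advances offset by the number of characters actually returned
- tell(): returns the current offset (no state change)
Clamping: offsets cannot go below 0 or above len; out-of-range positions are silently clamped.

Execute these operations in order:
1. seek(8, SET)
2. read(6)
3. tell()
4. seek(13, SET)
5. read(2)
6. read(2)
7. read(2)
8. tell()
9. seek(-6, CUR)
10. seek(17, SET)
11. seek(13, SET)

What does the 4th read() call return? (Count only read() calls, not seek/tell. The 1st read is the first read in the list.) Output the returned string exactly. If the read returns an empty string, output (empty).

After 1 (seek(8, SET)): offset=8
After 2 (read(6)): returned 'Y0JZIV', offset=14
After 3 (tell()): offset=14
After 4 (seek(13, SET)): offset=13
After 5 (read(2)): returned 'V2', offset=15
After 6 (read(2)): returned 'V1', offset=17
After 7 (read(2)): returned '1H', offset=19
After 8 (tell()): offset=19
After 9 (seek(-6, CUR)): offset=13
After 10 (seek(17, SET)): offset=17
After 11 (seek(13, SET)): offset=13

Answer: 1H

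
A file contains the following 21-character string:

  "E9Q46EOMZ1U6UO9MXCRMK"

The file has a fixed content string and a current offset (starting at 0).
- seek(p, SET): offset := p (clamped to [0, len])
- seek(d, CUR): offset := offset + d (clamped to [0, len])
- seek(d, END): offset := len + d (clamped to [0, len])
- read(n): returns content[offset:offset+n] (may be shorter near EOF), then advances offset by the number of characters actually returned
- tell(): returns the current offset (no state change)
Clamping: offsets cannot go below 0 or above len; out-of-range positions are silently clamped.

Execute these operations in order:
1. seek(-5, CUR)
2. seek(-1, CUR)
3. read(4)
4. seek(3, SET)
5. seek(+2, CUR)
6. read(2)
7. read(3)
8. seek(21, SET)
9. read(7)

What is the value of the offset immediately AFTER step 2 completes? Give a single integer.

After 1 (seek(-5, CUR)): offset=0
After 2 (seek(-1, CUR)): offset=0

Answer: 0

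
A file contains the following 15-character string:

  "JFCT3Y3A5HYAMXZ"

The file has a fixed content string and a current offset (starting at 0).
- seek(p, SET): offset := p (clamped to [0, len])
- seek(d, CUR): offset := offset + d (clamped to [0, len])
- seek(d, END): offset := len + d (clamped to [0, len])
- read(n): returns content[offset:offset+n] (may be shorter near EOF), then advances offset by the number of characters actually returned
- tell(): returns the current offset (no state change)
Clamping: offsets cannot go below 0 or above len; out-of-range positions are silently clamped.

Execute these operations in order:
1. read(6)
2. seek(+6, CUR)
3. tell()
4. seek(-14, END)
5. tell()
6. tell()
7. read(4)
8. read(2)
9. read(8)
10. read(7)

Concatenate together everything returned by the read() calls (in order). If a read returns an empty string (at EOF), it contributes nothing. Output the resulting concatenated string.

After 1 (read(6)): returned 'JFCT3Y', offset=6
After 2 (seek(+6, CUR)): offset=12
After 3 (tell()): offset=12
After 4 (seek(-14, END)): offset=1
After 5 (tell()): offset=1
After 6 (tell()): offset=1
After 7 (read(4)): returned 'FCT3', offset=5
After 8 (read(2)): returned 'Y3', offset=7
After 9 (read(8)): returned 'A5HYAMXZ', offset=15
After 10 (read(7)): returned '', offset=15

Answer: JFCT3YFCT3Y3A5HYAMXZ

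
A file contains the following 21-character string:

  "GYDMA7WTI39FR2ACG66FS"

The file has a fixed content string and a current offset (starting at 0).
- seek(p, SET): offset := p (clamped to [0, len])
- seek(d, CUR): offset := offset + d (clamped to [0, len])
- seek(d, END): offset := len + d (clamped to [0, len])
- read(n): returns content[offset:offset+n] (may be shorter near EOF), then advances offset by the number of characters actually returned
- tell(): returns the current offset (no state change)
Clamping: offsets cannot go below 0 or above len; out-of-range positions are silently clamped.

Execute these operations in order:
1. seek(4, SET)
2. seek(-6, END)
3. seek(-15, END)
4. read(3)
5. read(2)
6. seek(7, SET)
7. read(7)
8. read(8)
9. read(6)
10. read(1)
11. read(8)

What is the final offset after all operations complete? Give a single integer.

Answer: 21

Derivation:
After 1 (seek(4, SET)): offset=4
After 2 (seek(-6, END)): offset=15
After 3 (seek(-15, END)): offset=6
After 4 (read(3)): returned 'WTI', offset=9
After 5 (read(2)): returned '39', offset=11
After 6 (seek(7, SET)): offset=7
After 7 (read(7)): returned 'TI39FR2', offset=14
After 8 (read(8)): returned 'ACG66FS', offset=21
After 9 (read(6)): returned '', offset=21
After 10 (read(1)): returned '', offset=21
After 11 (read(8)): returned '', offset=21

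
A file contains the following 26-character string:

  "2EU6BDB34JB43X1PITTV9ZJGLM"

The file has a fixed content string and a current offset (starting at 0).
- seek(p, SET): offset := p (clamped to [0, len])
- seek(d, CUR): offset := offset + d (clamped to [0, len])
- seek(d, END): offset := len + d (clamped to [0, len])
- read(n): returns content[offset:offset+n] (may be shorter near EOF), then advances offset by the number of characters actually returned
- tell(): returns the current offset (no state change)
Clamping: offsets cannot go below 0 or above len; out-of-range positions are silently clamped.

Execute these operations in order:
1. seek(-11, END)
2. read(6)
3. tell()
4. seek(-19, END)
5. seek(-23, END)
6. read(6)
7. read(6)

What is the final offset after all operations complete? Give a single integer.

After 1 (seek(-11, END)): offset=15
After 2 (read(6)): returned 'PITTV9', offset=21
After 3 (tell()): offset=21
After 4 (seek(-19, END)): offset=7
After 5 (seek(-23, END)): offset=3
After 6 (read(6)): returned '6BDB34', offset=9
After 7 (read(6)): returned 'JB43X1', offset=15

Answer: 15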